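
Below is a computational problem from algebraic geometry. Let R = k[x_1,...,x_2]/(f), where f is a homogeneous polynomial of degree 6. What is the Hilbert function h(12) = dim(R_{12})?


For R = k[x_1,...,x_n]/(f) with f homogeneous of degree e:
The Hilbert series is (1 - t^e)/(1 - t)^n.
So h(d) = C(d+n-1, n-1) - C(d-e+n-1, n-1) for d >= e.
With n=2, e=6, d=12:
C(12+2-1, 2-1) = C(13, 1) = 13
C(12-6+2-1, 2-1) = C(7, 1) = 7
h(12) = 13 - 7 = 6

6


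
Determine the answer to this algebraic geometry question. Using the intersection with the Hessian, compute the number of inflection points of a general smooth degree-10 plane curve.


For a general smooth plane curve C of degree d, the inflection points are
the intersection of C with its Hessian curve, which has degree 3(d-2).
By Bezout, the total intersection number is d * 3(d-2) = 10 * 24 = 240.
For a general curve every flex is ordinary, so each contributes
multiplicity 1 to C·Hess(C), and the number of distinct inflection
points is 3d(d-2).
Inflection points = 3*10*(10-2) = 3*10*8 = 240

240


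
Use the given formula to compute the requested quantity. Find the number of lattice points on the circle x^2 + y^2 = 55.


Systematically check integer values of x where x^2 <= 55.
For each valid x, check if 55 - x^2 is a perfect square.
Total integer solutions found: 0

0


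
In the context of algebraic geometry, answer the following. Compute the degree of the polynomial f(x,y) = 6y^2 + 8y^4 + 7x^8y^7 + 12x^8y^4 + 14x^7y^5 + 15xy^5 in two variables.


Examine each term for its total degree (sum of exponents).
  Term '6y^2' has total degree 0+2 = 2.
  Term '8y^4' has total degree 0+4 = 4.
  Term '7x^8y^7' has total degree 8+7 = 15.
  Term '12x^8y^4' has total degree 8+4 = 12.
  Term '14x^7y^5' has total degree 7+5 = 12.
  Term '15xy^5' has total degree 1+5 = 6.
The maximum total degree among all terms is 15.

15


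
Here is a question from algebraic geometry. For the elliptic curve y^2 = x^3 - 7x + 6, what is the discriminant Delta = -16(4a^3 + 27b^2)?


Compute each component:
4a^3 = 4*(-7)^3 = 4*(-343) = -1372
27b^2 = 27*6^2 = 27*36 = 972
4a^3 + 27b^2 = -1372 + 972 = -400
Delta = -16*(-400) = 6400

6400


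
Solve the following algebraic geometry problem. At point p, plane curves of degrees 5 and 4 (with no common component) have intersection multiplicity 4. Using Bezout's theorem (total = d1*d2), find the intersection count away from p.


By Bezout's theorem, the total intersection number is d1 * d2.
Total = 5 * 4 = 20
Intersection multiplicity at p = 4
Remaining intersections = 20 - 4 = 16

16


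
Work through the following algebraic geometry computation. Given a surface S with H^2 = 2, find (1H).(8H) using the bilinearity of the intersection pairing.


Using bilinearity of the intersection pairing on a surface S:
(aH).(bH) = ab * (H.H)
We have H^2 = 2.
D.E = (1H).(8H) = 1*8*2
= 8*2
= 16

16


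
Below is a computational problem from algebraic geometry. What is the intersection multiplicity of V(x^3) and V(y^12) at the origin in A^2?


The intersection multiplicity of V(x^a) and V(y^b) at the origin is:
I(O; V(x^3), V(y^12)) = dim_k(k[x,y]/(x^3, y^12))
A basis for k[x,y]/(x^3, y^12) is the set of monomials x^i * y^j
where 0 <= i < 3 and 0 <= j < 12.
The number of such monomials is 3 * 12 = 36

36


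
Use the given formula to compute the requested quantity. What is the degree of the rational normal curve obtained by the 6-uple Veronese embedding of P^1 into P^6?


The rational normal curve in P^6 is the image of P^1 under the 6-uple Veronese.
A general hyperplane in P^6 pulls back to a degree-6 form on P^1, which has 6 zeros,
so the curve meets a general hyperplane in 6 points. Degree = 6.

6


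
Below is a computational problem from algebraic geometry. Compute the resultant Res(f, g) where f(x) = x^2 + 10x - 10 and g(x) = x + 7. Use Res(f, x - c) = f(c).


For Res(f, x - c), we evaluate f at x = c.
f(-7) = (-7)^2 + 10*(-7) - 10
= 49 - 70 - 10
= -21 - 10 = -31
Res(f, g) = -31

-31


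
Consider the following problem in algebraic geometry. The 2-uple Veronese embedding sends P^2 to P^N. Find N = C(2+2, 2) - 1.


The Veronese embedding v_d: P^n -> P^N maps each point to all
degree-d monomials in n+1 homogeneous coordinates.
N = C(n+d, d) - 1
N = C(2+2, 2) - 1
N = C(4, 2) - 1
C(4, 2) = 6
N = 6 - 1 = 5

5


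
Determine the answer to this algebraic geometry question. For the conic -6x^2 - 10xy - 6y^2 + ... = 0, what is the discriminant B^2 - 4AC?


The discriminant of a conic Ax^2 + Bxy + Cy^2 + ... = 0 is B^2 - 4AC.
B^2 = (-10)^2 = 100
4AC = 4*(-6)*(-6) = 144
Discriminant = 100 - 144 = -44

-44


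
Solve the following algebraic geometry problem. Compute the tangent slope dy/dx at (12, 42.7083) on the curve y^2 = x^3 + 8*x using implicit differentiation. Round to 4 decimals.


Using implicit differentiation of y^2 = x^3 + 8*x:
2y * dy/dx = 3x^2 + 8
dy/dx = (3x^2 + 8)/(2y)
Numerator: 3*12^2 + 8 = 440
Denominator: 2*42.7083 = 85.4166
dy/dx = 440/85.4166 = 5.1512

5.1512


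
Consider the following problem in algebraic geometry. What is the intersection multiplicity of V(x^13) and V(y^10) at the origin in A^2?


The intersection multiplicity of V(x^a) and V(y^b) at the origin is:
I(O; V(x^13), V(y^10)) = dim_k(k[x,y]/(x^13, y^10))
A basis for k[x,y]/(x^13, y^10) is the set of monomials x^i * y^j
where 0 <= i < 13 and 0 <= j < 10.
The number of such monomials is 13 * 10 = 130

130


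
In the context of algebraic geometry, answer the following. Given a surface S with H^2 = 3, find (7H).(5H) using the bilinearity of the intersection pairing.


Using bilinearity of the intersection pairing on a surface S:
(aH).(bH) = ab * (H.H)
We have H^2 = 3.
D.E = (7H).(5H) = 7*5*3
= 35*3
= 105

105


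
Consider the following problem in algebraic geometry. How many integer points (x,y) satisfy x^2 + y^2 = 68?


Systematically check integer values of x where x^2 <= 68.
For each valid x, check if 68 - x^2 is a perfect square.
x=2: 68 - 4 = 64, sqrt = 8 (valid)
x=8: 68 - 64 = 4, sqrt = 2 (valid)
Total integer solutions found: 8

8


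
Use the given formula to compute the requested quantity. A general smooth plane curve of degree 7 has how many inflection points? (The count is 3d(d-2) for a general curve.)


For a general smooth plane curve C of degree d, the inflection points are
the intersection of C with its Hessian curve, which has degree 3(d-2).
By Bezout, the total intersection number is d * 3(d-2) = 7 * 15 = 105.
For a general curve every flex is ordinary, so each contributes
multiplicity 1 to C·Hess(C), and the number of distinct inflection
points is 3d(d-2).
Inflection points = 3*7*(7-2) = 3*7*5 = 105

105


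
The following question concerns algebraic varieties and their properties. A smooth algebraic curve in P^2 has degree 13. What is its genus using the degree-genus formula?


Using the genus formula for smooth plane curves:
g = (d-1)(d-2)/2
g = (13-1)(13-2)/2
g = 12*11/2
g = 132/2 = 66

66


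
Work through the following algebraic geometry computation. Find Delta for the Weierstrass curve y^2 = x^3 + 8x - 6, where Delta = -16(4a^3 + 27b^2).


Compute each component:
4a^3 = 4*8^3 = 4*512 = 2048
27b^2 = 27*(-6)^2 = 27*36 = 972
4a^3 + 27b^2 = 2048 + 972 = 3020
Delta = -16*3020 = -48320

-48320


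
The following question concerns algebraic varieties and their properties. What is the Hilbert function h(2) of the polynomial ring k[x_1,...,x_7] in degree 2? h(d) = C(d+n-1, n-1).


The Hilbert function for the polynomial ring in 7 variables is:
h(d) = C(d+n-1, n-1)
h(2) = C(2+7-1, 7-1) = C(8, 6)
= 8! / (6! * 2!)
= 28

28


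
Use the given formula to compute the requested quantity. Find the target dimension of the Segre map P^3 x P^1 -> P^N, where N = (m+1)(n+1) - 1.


The Segre embedding maps P^m x P^n into P^N via
all products of coordinates from each factor.
N = (m+1)(n+1) - 1
N = (3+1)(1+1) - 1
N = 4*2 - 1
N = 8 - 1 = 7

7


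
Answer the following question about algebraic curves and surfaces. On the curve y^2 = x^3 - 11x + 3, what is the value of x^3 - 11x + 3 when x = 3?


Compute x^3 - 11x + 3 at x = 3:
x^3 = 3^3 = 27
(-11)*x = (-11)*3 = -33
Sum: 27 - 33 + 3 = -3

-3


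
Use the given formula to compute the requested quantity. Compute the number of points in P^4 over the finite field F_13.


P^4(F_13) has (q^(n+1) - 1)/(q - 1) points.
= 13^4 + 13^3 + 13^2 + 13^1 + 13^0
= 28561 + 2197 + 169 + 13 + 1
= 30941

30941


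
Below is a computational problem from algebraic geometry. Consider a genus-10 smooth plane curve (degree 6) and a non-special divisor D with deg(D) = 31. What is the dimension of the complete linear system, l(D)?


First, compute the genus of a smooth plane curve of degree 6:
g = (d-1)(d-2)/2 = (6-1)(6-2)/2 = 10
For a non-special divisor D (i.e., h^1(D) = 0), Riemann-Roch gives:
l(D) = deg(D) - g + 1
Since deg(D) = 31 >= 2g - 1 = 19, D is non-special.
l(D) = 31 - 10 + 1 = 22

22


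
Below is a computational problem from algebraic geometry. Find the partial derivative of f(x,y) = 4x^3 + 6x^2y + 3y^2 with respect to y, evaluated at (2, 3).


df/dy = 6*x^2 + 2*3*y^1
At (2,3): 6*2^2 + 2*3*3^1
= 24 + 18
= 42

42


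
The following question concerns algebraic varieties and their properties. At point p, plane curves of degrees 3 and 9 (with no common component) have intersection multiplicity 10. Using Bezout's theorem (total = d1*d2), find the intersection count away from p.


By Bezout's theorem, the total intersection number is d1 * d2.
Total = 3 * 9 = 27
Intersection multiplicity at p = 10
Remaining intersections = 27 - 10 = 17

17


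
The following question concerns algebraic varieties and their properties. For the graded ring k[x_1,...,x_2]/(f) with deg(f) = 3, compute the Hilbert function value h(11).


For R = k[x_1,...,x_n]/(f) with f homogeneous of degree e:
The Hilbert series is (1 - t^e)/(1 - t)^n.
So h(d) = C(d+n-1, n-1) - C(d-e+n-1, n-1) for d >= e.
With n=2, e=3, d=11:
C(11+2-1, 2-1) = C(12, 1) = 12
C(11-3+2-1, 2-1) = C(9, 1) = 9
h(11) = 12 - 9 = 3

3


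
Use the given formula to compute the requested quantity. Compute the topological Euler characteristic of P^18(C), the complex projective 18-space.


The complex projective space P^18 has one cell in each even real dimension 0, 2, ..., 36.
The cohomology groups are H^{2k}(P^18) = Z for k = 0,...,18, and 0 otherwise.
Euler characteristic = sum of Betti numbers = 1 per even-dimensional cohomology group.
chi(P^18) = 18 + 1 = 19

19


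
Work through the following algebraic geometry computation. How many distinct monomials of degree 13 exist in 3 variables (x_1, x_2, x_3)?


The number of degree-13 monomials in 3 variables is C(d+n-1, n-1).
= C(13+3-1, 3-1) = C(15, 2)
= 105

105


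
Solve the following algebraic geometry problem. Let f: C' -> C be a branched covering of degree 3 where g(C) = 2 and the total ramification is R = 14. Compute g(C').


Riemann-Hurwitz formula: 2g' - 2 = d(2g - 2) + R
Given: d = 3, g = 2, R = 14
2g' - 2 = 3*(2*2 - 2) + 14
2g' - 2 = 3*2 + 14
2g' - 2 = 6 + 14 = 20
2g' = 22
g' = 11

11


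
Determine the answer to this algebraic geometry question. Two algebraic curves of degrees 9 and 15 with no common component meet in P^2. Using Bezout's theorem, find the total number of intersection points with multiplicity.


Bezout's theorem states the intersection count equals the product of degrees.
Intersection count = 9 * 15 = 135

135


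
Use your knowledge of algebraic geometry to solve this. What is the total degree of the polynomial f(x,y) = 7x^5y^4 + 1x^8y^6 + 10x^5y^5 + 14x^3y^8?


Examine each term for its total degree (sum of exponents).
  Term '7x^5y^4' has total degree 5+4 = 9.
  Term '1x^8y^6' has total degree 8+6 = 14.
  Term '10x^5y^5' has total degree 5+5 = 10.
  Term '14x^3y^8' has total degree 3+8 = 11.
The maximum total degree among all terms is 14.

14


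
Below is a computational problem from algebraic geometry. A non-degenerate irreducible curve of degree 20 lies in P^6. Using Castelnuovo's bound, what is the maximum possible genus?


Castelnuovo's bound: write d - 1 = m(r-1) + epsilon with 0 <= epsilon < r-1.
d - 1 = 20 - 1 = 19
r - 1 = 6 - 1 = 5
19 = 3*5 + 4, so m = 3, epsilon = 4
pi(d, r) = m(m-1)(r-1)/2 + m*epsilon
= 3*2*5/2 + 3*4
= 30/2 + 12
= 15 + 12 = 27

27


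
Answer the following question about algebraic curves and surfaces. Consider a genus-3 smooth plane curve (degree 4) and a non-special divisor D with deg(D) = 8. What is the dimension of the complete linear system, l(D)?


First, compute the genus of a smooth plane curve of degree 4:
g = (d-1)(d-2)/2 = (4-1)(4-2)/2 = 3
For a non-special divisor D (i.e., h^1(D) = 0), Riemann-Roch gives:
l(D) = deg(D) - g + 1
Since deg(D) = 8 >= 2g - 1 = 5, D is non-special.
l(D) = 8 - 3 + 1 = 6

6


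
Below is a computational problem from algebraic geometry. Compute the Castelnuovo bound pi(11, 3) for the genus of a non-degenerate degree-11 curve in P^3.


Castelnuovo's bound: write d - 1 = m(r-1) + epsilon with 0 <= epsilon < r-1.
d - 1 = 11 - 1 = 10
r - 1 = 3 - 1 = 2
10 = 5*2 + 0, so m = 5, epsilon = 0
pi(d, r) = m(m-1)(r-1)/2 + m*epsilon
= 5*4*2/2 + 5*0
= 40/2 + 0
= 20 + 0 = 20

20


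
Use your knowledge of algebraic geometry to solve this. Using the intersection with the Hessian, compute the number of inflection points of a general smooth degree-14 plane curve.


For a general smooth plane curve C of degree d, the inflection points are
the intersection of C with its Hessian curve, which has degree 3(d-2).
By Bezout, the total intersection number is d * 3(d-2) = 14 * 36 = 504.
For a general curve every flex is ordinary, so each contributes
multiplicity 1 to C·Hess(C), and the number of distinct inflection
points is 3d(d-2).
Inflection points = 3*14*(14-2) = 3*14*12 = 504

504


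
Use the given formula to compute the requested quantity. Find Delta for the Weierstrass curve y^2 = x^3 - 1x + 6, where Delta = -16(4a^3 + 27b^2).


Compute each component:
4a^3 = 4*(-1)^3 = 4*(-1) = -4
27b^2 = 27*6^2 = 27*36 = 972
4a^3 + 27b^2 = -4 + 972 = 968
Delta = -16*968 = -15488

-15488


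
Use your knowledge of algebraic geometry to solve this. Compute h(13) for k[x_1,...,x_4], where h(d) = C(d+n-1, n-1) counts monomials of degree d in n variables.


The Hilbert function for the polynomial ring in 4 variables is:
h(d) = C(d+n-1, n-1)
h(13) = C(13+4-1, 4-1) = C(16, 3)
= 16! / (3! * 13!)
= 560

560


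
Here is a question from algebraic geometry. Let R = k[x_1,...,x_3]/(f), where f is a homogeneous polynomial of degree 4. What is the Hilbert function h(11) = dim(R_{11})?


For R = k[x_1,...,x_n]/(f) with f homogeneous of degree e:
The Hilbert series is (1 - t^e)/(1 - t)^n.
So h(d) = C(d+n-1, n-1) - C(d-e+n-1, n-1) for d >= e.
With n=3, e=4, d=11:
C(11+3-1, 3-1) = C(13, 2) = 78
C(11-4+3-1, 3-1) = C(9, 2) = 36
h(11) = 78 - 36 = 42

42


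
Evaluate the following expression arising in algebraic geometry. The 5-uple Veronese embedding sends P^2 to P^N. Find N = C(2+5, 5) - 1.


The Veronese embedding v_d: P^n -> P^N maps each point to all
degree-d monomials in n+1 homogeneous coordinates.
N = C(n+d, d) - 1
N = C(2+5, 5) - 1
N = C(7, 5) - 1
C(7, 5) = 21
N = 21 - 1 = 20

20


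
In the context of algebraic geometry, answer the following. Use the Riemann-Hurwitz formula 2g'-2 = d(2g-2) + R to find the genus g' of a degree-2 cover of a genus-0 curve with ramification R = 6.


Riemann-Hurwitz formula: 2g' - 2 = d(2g - 2) + R
Given: d = 2, g = 0, R = 6
2g' - 2 = 2*(2*0 - 2) + 6
2g' - 2 = 2*(-2) + 6
2g' - 2 = -4 + 6 = 2
2g' = 4
g' = 2

2


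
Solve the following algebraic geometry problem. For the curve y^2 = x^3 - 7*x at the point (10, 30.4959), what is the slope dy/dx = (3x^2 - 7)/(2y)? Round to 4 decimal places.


Using implicit differentiation of y^2 = x^3 - 7*x:
2y * dy/dx = 3x^2 - 7
dy/dx = (3x^2 - 7)/(2y)
Numerator: 3*10^2 - 7 = 293
Denominator: 2*30.4959 = 60.9918
dy/dx = 293/60.9918 = 4.8039

4.8039


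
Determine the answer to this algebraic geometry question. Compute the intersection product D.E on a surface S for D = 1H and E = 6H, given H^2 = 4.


Using bilinearity of the intersection pairing on a surface S:
(aH).(bH) = ab * (H.H)
We have H^2 = 4.
D.E = (1H).(6H) = 1*6*4
= 6*4
= 24

24


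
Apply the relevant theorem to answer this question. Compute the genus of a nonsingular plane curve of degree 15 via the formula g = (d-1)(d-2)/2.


Using the genus formula for smooth plane curves:
g = (d-1)(d-2)/2
g = (15-1)(15-2)/2
g = 14*13/2
g = 182/2 = 91

91


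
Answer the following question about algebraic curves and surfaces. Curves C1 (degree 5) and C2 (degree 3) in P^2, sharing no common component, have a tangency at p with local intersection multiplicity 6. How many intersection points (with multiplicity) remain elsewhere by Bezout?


By Bezout's theorem, the total intersection number is d1 * d2.
Total = 5 * 3 = 15
Intersection multiplicity at p = 6
Remaining intersections = 15 - 6 = 9

9


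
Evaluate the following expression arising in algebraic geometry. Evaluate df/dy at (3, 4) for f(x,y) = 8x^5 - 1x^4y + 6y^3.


df/dy = (-1)*x^4 + 3*6*y^2
At (3,4): (-1)*3^4 + 3*6*4^2
= -81 + 288
= 207

207


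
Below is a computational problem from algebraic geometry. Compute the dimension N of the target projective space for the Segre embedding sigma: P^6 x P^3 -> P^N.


The Segre embedding maps P^m x P^n into P^N via
all products of coordinates from each factor.
N = (m+1)(n+1) - 1
N = (6+1)(3+1) - 1
N = 7*4 - 1
N = 28 - 1 = 27

27


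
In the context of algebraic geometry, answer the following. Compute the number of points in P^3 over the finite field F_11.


P^3(F_11) has (q^(n+1) - 1)/(q - 1) points.
= 11^3 + 11^2 + 11^1 + 11^0
= 1331 + 121 + 11 + 1
= 1464

1464


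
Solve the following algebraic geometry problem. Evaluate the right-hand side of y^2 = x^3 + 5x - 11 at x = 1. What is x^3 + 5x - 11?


Compute x^3 + 5x - 11 at x = 1:
x^3 = 1^3 = 1
5*x = 5*1 = 5
Sum: 1 + 5 - 11 = -5

-5


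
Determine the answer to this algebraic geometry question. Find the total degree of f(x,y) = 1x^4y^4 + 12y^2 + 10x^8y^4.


Examine each term for its total degree (sum of exponents).
  Term '1x^4y^4' has total degree 4+4 = 8.
  Term '12y^2' has total degree 0+2 = 2.
  Term '10x^8y^4' has total degree 8+4 = 12.
The maximum total degree among all terms is 12.

12


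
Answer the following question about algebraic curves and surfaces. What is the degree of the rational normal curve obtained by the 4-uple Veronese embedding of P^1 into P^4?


The rational normal curve in P^4 is the image of P^1 under the 4-uple Veronese.
A general hyperplane in P^4 pulls back to a degree-4 form on P^1, which has 4 zeros,
so the curve meets a general hyperplane in 4 points. Degree = 4.

4


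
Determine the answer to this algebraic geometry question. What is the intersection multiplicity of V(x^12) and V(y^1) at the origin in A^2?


The intersection multiplicity of V(x^a) and V(y^b) at the origin is:
I(O; V(x^12), V(y^1)) = dim_k(k[x,y]/(x^12, y^1))
A basis for k[x,y]/(x^12, y^1) is the set of monomials x^i * y^j
where 0 <= i < 12 and 0 <= j < 1.
The number of such monomials is 12 * 1 = 12

12


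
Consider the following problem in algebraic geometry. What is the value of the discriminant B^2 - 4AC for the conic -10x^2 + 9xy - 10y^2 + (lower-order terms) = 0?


The discriminant of a conic Ax^2 + Bxy + Cy^2 + ... = 0 is B^2 - 4AC.
B^2 = 9^2 = 81
4AC = 4*(-10)*(-10) = 400
Discriminant = 81 - 400 = -319

-319


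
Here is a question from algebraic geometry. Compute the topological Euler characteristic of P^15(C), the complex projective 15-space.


The complex projective space P^15 has one cell in each even real dimension 0, 2, ..., 30.
The cohomology groups are H^{2k}(P^15) = Z for k = 0,...,15, and 0 otherwise.
Euler characteristic = sum of Betti numbers = 1 per even-dimensional cohomology group.
chi(P^15) = 15 + 1 = 16

16


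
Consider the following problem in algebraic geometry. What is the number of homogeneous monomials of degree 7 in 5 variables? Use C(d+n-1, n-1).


The number of degree-7 monomials in 5 variables is C(d+n-1, n-1).
= C(7+5-1, 5-1) = C(11, 4)
= 330

330


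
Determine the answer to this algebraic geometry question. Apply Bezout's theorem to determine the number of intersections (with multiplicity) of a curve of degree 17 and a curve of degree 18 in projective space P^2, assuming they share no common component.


Bezout's theorem states the intersection count equals the product of degrees.
Intersection count = 17 * 18 = 306

306


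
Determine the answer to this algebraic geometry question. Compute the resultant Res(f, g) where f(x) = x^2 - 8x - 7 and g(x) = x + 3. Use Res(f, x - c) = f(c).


For Res(f, x - c), we evaluate f at x = c.
f(-3) = (-3)^2 - 8*(-3) - 7
= 9 + 24 - 7
= 33 - 7 = 26
Res(f, g) = 26

26


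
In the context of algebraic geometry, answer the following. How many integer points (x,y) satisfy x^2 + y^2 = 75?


Systematically check integer values of x where x^2 <= 75.
For each valid x, check if 75 - x^2 is a perfect square.
Total integer solutions found: 0

0


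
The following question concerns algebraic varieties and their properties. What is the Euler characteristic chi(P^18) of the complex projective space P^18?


The complex projective space P^18 has one cell in each even real dimension 0, 2, ..., 36.
The cohomology groups are H^{2k}(P^18) = Z for k = 0,...,18, and 0 otherwise.
Euler characteristic = sum of Betti numbers = 1 per even-dimensional cohomology group.
chi(P^18) = 18 + 1 = 19

19


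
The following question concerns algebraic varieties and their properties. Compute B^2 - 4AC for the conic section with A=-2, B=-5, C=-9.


The discriminant of a conic Ax^2 + Bxy + Cy^2 + ... = 0 is B^2 - 4AC.
B^2 = (-5)^2 = 25
4AC = 4*(-2)*(-9) = 72
Discriminant = 25 - 72 = -47

-47


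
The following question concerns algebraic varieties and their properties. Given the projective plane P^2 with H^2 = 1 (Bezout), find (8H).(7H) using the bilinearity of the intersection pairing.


Using bilinearity of the intersection pairing on the projective plane P^2:
(aH).(bH) = ab * (H.H)
We have H^2 = 1 (Bezout).
D.E = (8H).(7H) = 8*7*1
= 56*1
= 56

56


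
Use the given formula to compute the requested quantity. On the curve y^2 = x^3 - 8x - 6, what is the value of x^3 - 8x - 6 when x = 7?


Compute x^3 - 8x - 6 at x = 7:
x^3 = 7^3 = 343
(-8)*x = (-8)*7 = -56
Sum: 343 - 56 - 6 = 281

281


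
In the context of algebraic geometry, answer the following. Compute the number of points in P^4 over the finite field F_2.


P^4(F_2) has (q^(n+1) - 1)/(q - 1) points.
= 2^4 + 2^3 + 2^2 + 2^1 + 2^0
= 16 + 8 + 4 + 2 + 1
= 31

31


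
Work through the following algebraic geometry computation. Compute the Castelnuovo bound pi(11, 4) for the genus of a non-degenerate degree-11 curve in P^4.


Castelnuovo's bound: write d - 1 = m(r-1) + epsilon with 0 <= epsilon < r-1.
d - 1 = 11 - 1 = 10
r - 1 = 4 - 1 = 3
10 = 3*3 + 1, so m = 3, epsilon = 1
pi(d, r) = m(m-1)(r-1)/2 + m*epsilon
= 3*2*3/2 + 3*1
= 18/2 + 3
= 9 + 3 = 12

12


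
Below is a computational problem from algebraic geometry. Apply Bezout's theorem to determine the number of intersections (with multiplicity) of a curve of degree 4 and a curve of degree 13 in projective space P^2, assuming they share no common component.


Bezout's theorem states the intersection count equals the product of degrees.
Intersection count = 4 * 13 = 52

52


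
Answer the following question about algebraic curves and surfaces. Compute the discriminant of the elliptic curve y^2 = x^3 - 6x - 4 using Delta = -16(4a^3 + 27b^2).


Compute each component:
4a^3 = 4*(-6)^3 = 4*(-216) = -864
27b^2 = 27*(-4)^2 = 27*16 = 432
4a^3 + 27b^2 = -864 + 432 = -432
Delta = -16*(-432) = 6912

6912


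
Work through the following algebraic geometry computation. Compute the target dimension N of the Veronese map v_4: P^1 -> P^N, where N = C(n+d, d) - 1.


The Veronese embedding v_d: P^n -> P^N maps each point to all
degree-d monomials in n+1 homogeneous coordinates.
N = C(n+d, d) - 1
N = C(1+4, 4) - 1
N = C(5, 4) - 1
C(5, 4) = 5
N = 5 - 1 = 4

4


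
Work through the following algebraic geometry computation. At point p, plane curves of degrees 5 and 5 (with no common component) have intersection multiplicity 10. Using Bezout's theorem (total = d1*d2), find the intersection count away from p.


By Bezout's theorem, the total intersection number is d1 * d2.
Total = 5 * 5 = 25
Intersection multiplicity at p = 10
Remaining intersections = 25 - 10 = 15

15


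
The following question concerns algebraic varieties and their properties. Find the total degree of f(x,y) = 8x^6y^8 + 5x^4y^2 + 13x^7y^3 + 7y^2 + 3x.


Examine each term for its total degree (sum of exponents).
  Term '8x^6y^8' has total degree 6+8 = 14.
  Term '5x^4y^2' has total degree 4+2 = 6.
  Term '13x^7y^3' has total degree 7+3 = 10.
  Term '7y^2' has total degree 0+2 = 2.
  Term '3x' has total degree 1+0 = 1.
The maximum total degree among all terms is 14.

14


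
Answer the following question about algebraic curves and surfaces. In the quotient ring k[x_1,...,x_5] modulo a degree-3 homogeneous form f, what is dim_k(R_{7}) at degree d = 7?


For R = k[x_1,...,x_n]/(f) with f homogeneous of degree e:
The Hilbert series is (1 - t^e)/(1 - t)^n.
So h(d) = C(d+n-1, n-1) - C(d-e+n-1, n-1) for d >= e.
With n=5, e=3, d=7:
C(7+5-1, 5-1) = C(11, 4) = 330
C(7-3+5-1, 5-1) = C(8, 4) = 70
h(7) = 330 - 70 = 260

260


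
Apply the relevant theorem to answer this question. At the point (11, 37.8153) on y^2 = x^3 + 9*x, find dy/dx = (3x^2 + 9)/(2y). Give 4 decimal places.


Using implicit differentiation of y^2 = x^3 + 9*x:
2y * dy/dx = 3x^2 + 9
dy/dx = (3x^2 + 9)/(2y)
Numerator: 3*11^2 + 9 = 372
Denominator: 2*37.8153 = 75.6306
dy/dx = 372/75.6306 = 4.9186

4.9186


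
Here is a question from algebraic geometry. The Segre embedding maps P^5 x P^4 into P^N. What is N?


The Segre embedding maps P^m x P^n into P^N via
all products of coordinates from each factor.
N = (m+1)(n+1) - 1
N = (5+1)(4+1) - 1
N = 6*5 - 1
N = 30 - 1 = 29

29


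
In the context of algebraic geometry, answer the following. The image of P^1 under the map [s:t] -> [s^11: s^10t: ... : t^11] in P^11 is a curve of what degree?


The rational normal curve in P^11 is the image of P^1 under the 11-uple Veronese.
A general hyperplane in P^11 pulls back to a degree-11 form on P^1, which has 11 zeros,
so the curve meets a general hyperplane in 11 points. Degree = 11.

11


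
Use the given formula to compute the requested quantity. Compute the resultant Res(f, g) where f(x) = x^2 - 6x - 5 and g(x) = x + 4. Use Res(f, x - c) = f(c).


For Res(f, x - c), we evaluate f at x = c.
f(-4) = (-4)^2 - 6*(-4) - 5
= 16 + 24 - 5
= 40 - 5 = 35
Res(f, g) = 35

35


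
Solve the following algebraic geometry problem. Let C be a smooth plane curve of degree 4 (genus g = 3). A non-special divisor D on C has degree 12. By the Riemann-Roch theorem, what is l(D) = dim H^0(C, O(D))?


First, compute the genus of a smooth plane curve of degree 4:
g = (d-1)(d-2)/2 = (4-1)(4-2)/2 = 3
For a non-special divisor D (i.e., h^1(D) = 0), Riemann-Roch gives:
l(D) = deg(D) - g + 1
Since deg(D) = 12 >= 2g - 1 = 5, D is non-special.
l(D) = 12 - 3 + 1 = 10

10


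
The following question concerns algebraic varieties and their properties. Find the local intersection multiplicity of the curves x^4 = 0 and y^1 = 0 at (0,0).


The intersection multiplicity of V(x^a) and V(y^b) at the origin is:
I(O; V(x^4), V(y^1)) = dim_k(k[x,y]/(x^4, y^1))
A basis for k[x,y]/(x^4, y^1) is the set of monomials x^i * y^j
where 0 <= i < 4 and 0 <= j < 1.
The number of such monomials is 4 * 1 = 4

4


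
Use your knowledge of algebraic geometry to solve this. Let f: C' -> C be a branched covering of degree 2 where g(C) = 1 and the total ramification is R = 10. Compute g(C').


Riemann-Hurwitz formula: 2g' - 2 = d(2g - 2) + R
Given: d = 2, g = 1, R = 10
2g' - 2 = 2*(2*1 - 2) + 10
2g' - 2 = 2*0 + 10
2g' - 2 = 0 + 10 = 10
2g' = 12
g' = 6

6


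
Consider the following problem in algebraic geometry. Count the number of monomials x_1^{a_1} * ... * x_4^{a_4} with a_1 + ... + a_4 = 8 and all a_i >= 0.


The number of degree-8 monomials in 4 variables is C(d+n-1, n-1).
= C(8+4-1, 4-1) = C(11, 3)
= 165

165


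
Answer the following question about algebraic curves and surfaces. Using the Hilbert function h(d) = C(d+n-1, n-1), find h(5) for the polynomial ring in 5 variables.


The Hilbert function for the polynomial ring in 5 variables is:
h(d) = C(d+n-1, n-1)
h(5) = C(5+5-1, 5-1) = C(9, 4)
= 9! / (4! * 5!)
= 126

126


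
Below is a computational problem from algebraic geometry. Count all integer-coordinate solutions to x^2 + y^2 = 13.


Systematically check integer values of x where x^2 <= 13.
For each valid x, check if 13 - x^2 is a perfect square.
x=2: 13 - 4 = 9, sqrt = 3 (valid)
x=3: 13 - 9 = 4, sqrt = 2 (valid)
Total integer solutions found: 8

8


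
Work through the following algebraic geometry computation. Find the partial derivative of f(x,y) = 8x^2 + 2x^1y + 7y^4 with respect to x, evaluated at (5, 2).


df/dx = 2*8*x^1 + 1*2*x^0*y
At (5,2): 2*8*5^1 + 1*2*5^0*2
= 80 + 4
= 84

84


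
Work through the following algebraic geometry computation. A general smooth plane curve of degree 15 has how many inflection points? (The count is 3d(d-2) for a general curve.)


For a general smooth plane curve C of degree d, the inflection points are
the intersection of C with its Hessian curve, which has degree 3(d-2).
By Bezout, the total intersection number is d * 3(d-2) = 15 * 39 = 585.
For a general curve every flex is ordinary, so each contributes
multiplicity 1 to C·Hess(C), and the number of distinct inflection
points is 3d(d-2).
Inflection points = 3*15*(15-2) = 3*15*13 = 585

585


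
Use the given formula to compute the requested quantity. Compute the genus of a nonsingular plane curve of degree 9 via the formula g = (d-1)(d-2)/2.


Using the genus formula for smooth plane curves:
g = (d-1)(d-2)/2
g = (9-1)(9-2)/2
g = 8*7/2
g = 56/2 = 28

28


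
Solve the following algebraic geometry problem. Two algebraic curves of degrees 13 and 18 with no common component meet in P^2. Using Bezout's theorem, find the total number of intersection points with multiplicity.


Bezout's theorem states the intersection count equals the product of degrees.
Intersection count = 13 * 18 = 234

234


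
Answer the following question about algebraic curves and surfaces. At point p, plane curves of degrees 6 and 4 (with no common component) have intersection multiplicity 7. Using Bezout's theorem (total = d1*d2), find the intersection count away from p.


By Bezout's theorem, the total intersection number is d1 * d2.
Total = 6 * 4 = 24
Intersection multiplicity at p = 7
Remaining intersections = 24 - 7 = 17

17


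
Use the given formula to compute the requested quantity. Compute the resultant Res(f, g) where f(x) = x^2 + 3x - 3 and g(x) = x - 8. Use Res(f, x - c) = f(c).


For Res(f, x - c), we evaluate f at x = c.
f(8) = 8^2 + 3*8 - 3
= 64 + 24 - 3
= 88 - 3 = 85
Res(f, g) = 85

85


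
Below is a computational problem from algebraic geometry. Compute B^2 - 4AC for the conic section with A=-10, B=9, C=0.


The discriminant of a conic Ax^2 + Bxy + Cy^2 + ... = 0 is B^2 - 4AC.
B^2 = 9^2 = 81
4AC = 4*(-10)*0 = 0
Discriminant = 81 + 0 = 81

81


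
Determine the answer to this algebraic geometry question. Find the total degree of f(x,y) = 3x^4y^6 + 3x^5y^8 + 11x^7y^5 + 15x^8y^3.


Examine each term for its total degree (sum of exponents).
  Term '3x^4y^6' has total degree 4+6 = 10.
  Term '3x^5y^8' has total degree 5+8 = 13.
  Term '11x^7y^5' has total degree 7+5 = 12.
  Term '15x^8y^3' has total degree 8+3 = 11.
The maximum total degree among all terms is 13.

13


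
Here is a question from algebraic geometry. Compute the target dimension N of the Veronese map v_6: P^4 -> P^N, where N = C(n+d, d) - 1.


The Veronese embedding v_d: P^n -> P^N maps each point to all
degree-d monomials in n+1 homogeneous coordinates.
N = C(n+d, d) - 1
N = C(4+6, 6) - 1
N = C(10, 6) - 1
C(10, 6) = 210
N = 210 - 1 = 209

209


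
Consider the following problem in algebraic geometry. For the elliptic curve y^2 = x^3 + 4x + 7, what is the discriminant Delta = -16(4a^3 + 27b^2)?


Compute each component:
4a^3 = 4*4^3 = 4*64 = 256
27b^2 = 27*7^2 = 27*49 = 1323
4a^3 + 27b^2 = 256 + 1323 = 1579
Delta = -16*1579 = -25264

-25264


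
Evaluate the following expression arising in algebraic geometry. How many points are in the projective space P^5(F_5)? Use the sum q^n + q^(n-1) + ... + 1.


P^5(F_5) has (q^(n+1) - 1)/(q - 1) points.
= 5^5 + 5^4 + 5^3 + 5^2 + 5^1 + 5^0
= 3125 + 625 + 125 + 25 + 5 + 1
= 3906

3906


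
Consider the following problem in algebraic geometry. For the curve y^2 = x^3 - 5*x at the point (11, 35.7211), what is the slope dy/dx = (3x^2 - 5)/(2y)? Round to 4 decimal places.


Using implicit differentiation of y^2 = x^3 - 5*x:
2y * dy/dx = 3x^2 - 5
dy/dx = (3x^2 - 5)/(2y)
Numerator: 3*11^2 - 5 = 358
Denominator: 2*35.7211 = 71.4422
dy/dx = 358/71.4422 = 5.0110

5.0110


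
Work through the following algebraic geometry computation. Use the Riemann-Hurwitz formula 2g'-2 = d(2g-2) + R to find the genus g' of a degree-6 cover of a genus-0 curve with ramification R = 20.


Riemann-Hurwitz formula: 2g' - 2 = d(2g - 2) + R
Given: d = 6, g = 0, R = 20
2g' - 2 = 6*(2*0 - 2) + 20
2g' - 2 = 6*(-2) + 20
2g' - 2 = -12 + 20 = 8
2g' = 10
g' = 5

5


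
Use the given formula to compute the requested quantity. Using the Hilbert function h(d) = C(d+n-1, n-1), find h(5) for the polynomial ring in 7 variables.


The Hilbert function for the polynomial ring in 7 variables is:
h(d) = C(d+n-1, n-1)
h(5) = C(5+7-1, 7-1) = C(11, 6)
= 11! / (6! * 5!)
= 462

462


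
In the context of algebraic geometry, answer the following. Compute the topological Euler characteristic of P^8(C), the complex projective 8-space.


The complex projective space P^8 has one cell in each even real dimension 0, 2, ..., 16.
The cohomology groups are H^{2k}(P^8) = Z for k = 0,...,8, and 0 otherwise.
Euler characteristic = sum of Betti numbers = 1 per even-dimensional cohomology group.
chi(P^8) = 8 + 1 = 9

9


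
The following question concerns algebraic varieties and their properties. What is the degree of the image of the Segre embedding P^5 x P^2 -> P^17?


The degree of the Segre variety P^5 x P^2 is C(m+n, m).
= C(7, 5)
= 21

21


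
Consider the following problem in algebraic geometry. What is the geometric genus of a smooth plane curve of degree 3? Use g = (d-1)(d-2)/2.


Using the genus formula for smooth plane curves:
g = (d-1)(d-2)/2
g = (3-1)(3-2)/2
g = 2*1/2
g = 2/2 = 1

1


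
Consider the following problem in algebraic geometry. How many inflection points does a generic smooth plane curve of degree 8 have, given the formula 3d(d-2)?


For a general smooth plane curve C of degree d, the inflection points are
the intersection of C with its Hessian curve, which has degree 3(d-2).
By Bezout, the total intersection number is d * 3(d-2) = 8 * 18 = 144.
For a general curve every flex is ordinary, so each contributes
multiplicity 1 to C·Hess(C), and the number of distinct inflection
points is 3d(d-2).
Inflection points = 3*8*(8-2) = 3*8*6 = 144

144


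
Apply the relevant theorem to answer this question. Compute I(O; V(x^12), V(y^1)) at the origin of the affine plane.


The intersection multiplicity of V(x^a) and V(y^b) at the origin is:
I(O; V(x^12), V(y^1)) = dim_k(k[x,y]/(x^12, y^1))
A basis for k[x,y]/(x^12, y^1) is the set of monomials x^i * y^j
where 0 <= i < 12 and 0 <= j < 1.
The number of such monomials is 12 * 1 = 12

12


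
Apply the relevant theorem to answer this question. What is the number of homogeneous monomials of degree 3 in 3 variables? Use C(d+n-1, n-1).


The number of degree-3 monomials in 3 variables is C(d+n-1, n-1).
= C(3+3-1, 3-1) = C(5, 2)
= 10

10


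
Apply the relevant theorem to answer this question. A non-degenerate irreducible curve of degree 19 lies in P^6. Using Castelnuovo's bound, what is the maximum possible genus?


Castelnuovo's bound: write d - 1 = m(r-1) + epsilon with 0 <= epsilon < r-1.
d - 1 = 19 - 1 = 18
r - 1 = 6 - 1 = 5
18 = 3*5 + 3, so m = 3, epsilon = 3
pi(d, r) = m(m-1)(r-1)/2 + m*epsilon
= 3*2*5/2 + 3*3
= 30/2 + 9
= 15 + 9 = 24

24


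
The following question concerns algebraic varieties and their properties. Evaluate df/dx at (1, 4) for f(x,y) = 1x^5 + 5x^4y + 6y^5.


df/dx = 5*1*x^4 + 4*5*x^3*y
At (1,4): 5*1*1^4 + 4*5*1^3*4
= 5 + 80
= 85

85


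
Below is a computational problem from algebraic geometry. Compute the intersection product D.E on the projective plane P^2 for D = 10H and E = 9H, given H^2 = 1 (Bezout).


Using bilinearity of the intersection pairing on the projective plane P^2:
(aH).(bH) = ab * (H.H)
We have H^2 = 1 (Bezout).
D.E = (10H).(9H) = 10*9*1
= 90*1
= 90

90


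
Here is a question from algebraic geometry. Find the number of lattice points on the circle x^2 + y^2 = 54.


Systematically check integer values of x where x^2 <= 54.
For each valid x, check if 54 - x^2 is a perfect square.
Total integer solutions found: 0

0


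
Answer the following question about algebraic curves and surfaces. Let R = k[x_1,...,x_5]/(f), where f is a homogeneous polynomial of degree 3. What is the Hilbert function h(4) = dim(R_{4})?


For R = k[x_1,...,x_n]/(f) with f homogeneous of degree e:
The Hilbert series is (1 - t^e)/(1 - t)^n.
So h(d) = C(d+n-1, n-1) - C(d-e+n-1, n-1) for d >= e.
With n=5, e=3, d=4:
C(4+5-1, 5-1) = C(8, 4) = 70
C(4-3+5-1, 5-1) = C(5, 4) = 5
h(4) = 70 - 5 = 65

65


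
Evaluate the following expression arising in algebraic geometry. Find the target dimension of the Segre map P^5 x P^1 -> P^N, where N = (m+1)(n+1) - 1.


The Segre embedding maps P^m x P^n into P^N via
all products of coordinates from each factor.
N = (m+1)(n+1) - 1
N = (5+1)(1+1) - 1
N = 6*2 - 1
N = 12 - 1 = 11

11


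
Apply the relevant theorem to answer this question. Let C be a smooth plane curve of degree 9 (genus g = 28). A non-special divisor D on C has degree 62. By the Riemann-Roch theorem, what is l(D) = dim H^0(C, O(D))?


First, compute the genus of a smooth plane curve of degree 9:
g = (d-1)(d-2)/2 = (9-1)(9-2)/2 = 28
For a non-special divisor D (i.e., h^1(D) = 0), Riemann-Roch gives:
l(D) = deg(D) - g + 1
Since deg(D) = 62 >= 2g - 1 = 55, D is non-special.
l(D) = 62 - 28 + 1 = 35

35


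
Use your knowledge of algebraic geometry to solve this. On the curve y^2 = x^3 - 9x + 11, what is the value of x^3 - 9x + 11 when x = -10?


Compute x^3 - 9x + 11 at x = -10:
x^3 = (-10)^3 = -1000
(-9)*x = (-9)*(-10) = 90
Sum: -1000 + 90 + 11 = -899

-899


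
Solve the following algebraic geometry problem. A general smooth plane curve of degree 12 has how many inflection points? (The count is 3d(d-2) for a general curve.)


For a general smooth plane curve C of degree d, the inflection points are
the intersection of C with its Hessian curve, which has degree 3(d-2).
By Bezout, the total intersection number is d * 3(d-2) = 12 * 30 = 360.
For a general curve every flex is ordinary, so each contributes
multiplicity 1 to C·Hess(C), and the number of distinct inflection
points is 3d(d-2).
Inflection points = 3*12*(12-2) = 3*12*10 = 360

360


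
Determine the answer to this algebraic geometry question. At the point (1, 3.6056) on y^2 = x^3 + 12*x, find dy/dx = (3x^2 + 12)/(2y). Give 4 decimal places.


Using implicit differentiation of y^2 = x^3 + 12*x:
2y * dy/dx = 3x^2 + 12
dy/dx = (3x^2 + 12)/(2y)
Numerator: 3*1^2 + 12 = 15
Denominator: 2*3.6056 = 7.2112
dy/dx = 15/7.2112 = 2.0801

2.0801
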